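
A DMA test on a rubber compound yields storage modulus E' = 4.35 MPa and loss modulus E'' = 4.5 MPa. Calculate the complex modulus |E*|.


|E*| = sqrt(E'^2 + E''^2)
= sqrt(4.35^2 + 4.5^2)
= sqrt(18.9225 + 20.2500)
= 6.259 MPa

6.259 MPa


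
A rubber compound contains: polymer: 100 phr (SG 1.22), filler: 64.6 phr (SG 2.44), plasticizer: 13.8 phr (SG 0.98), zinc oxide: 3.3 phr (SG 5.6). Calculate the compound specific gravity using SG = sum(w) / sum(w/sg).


Sum of weights = 181.7
Volume contributions:
  polymer: 100/1.22 = 81.9672
  filler: 64.6/2.44 = 26.4754
  plasticizer: 13.8/0.98 = 14.0816
  zinc oxide: 3.3/5.6 = 0.5893
Sum of volumes = 123.1135
SG = 181.7 / 123.1135 = 1.476

SG = 1.476


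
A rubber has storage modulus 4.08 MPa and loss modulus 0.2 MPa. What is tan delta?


tan delta = E'' / E'
= 0.2 / 4.08
= 0.049

tan delta = 0.049


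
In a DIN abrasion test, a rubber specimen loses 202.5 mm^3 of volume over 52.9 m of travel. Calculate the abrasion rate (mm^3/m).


Rate = volume_loss / distance
= 202.5 / 52.9
= 3.828 mm^3/m

3.828 mm^3/m


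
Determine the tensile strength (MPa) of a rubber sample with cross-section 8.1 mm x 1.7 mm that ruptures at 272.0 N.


Area = width * thickness = 8.1 * 1.7 = 13.77 mm^2
TS = force / area = 272.0 / 13.77 = 19.75 MPa

19.75 MPa


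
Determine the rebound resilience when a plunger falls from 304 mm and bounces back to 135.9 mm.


Resilience = h_rebound / h_drop * 100
= 135.9 / 304 * 100
= 44.7%

44.7%


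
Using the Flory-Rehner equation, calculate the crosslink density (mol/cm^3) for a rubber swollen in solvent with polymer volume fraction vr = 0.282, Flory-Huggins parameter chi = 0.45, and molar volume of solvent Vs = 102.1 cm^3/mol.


ln(1 - vr) = ln(1 - 0.282) = -0.3313
Numerator = -((-0.3313) + 0.282 + 0.45 * 0.282^2) = 0.0135
Denominator = 102.1 * (0.282^(1/3) - 0.282/2) = 52.5577
nu = 0.0135 / 52.5577 = 2.5686e-04 mol/cm^3

2.5686e-04 mol/cm^3


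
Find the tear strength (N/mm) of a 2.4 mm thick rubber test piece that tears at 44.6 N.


Tear strength = force / thickness
= 44.6 / 2.4
= 18.58 N/mm

18.58 N/mm


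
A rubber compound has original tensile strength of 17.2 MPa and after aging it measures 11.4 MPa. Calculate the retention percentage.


Retention = aged / original * 100
= 11.4 / 17.2 * 100
= 66.3%

66.3%


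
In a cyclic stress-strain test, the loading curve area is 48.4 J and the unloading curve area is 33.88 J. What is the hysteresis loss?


Hysteresis loss = loading - unloading
= 48.4 - 33.88
= 14.52 J

14.52 J


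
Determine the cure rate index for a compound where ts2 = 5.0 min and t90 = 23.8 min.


CRI = 100 / (t90 - ts2)
= 100 / (23.8 - 5.0)
= 100 / 18.8
= 5.32 min^-1

5.32 min^-1


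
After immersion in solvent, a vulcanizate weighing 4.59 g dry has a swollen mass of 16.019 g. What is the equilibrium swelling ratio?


Q = W_swollen / W_dry
Q = 16.019 / 4.59
Q = 3.49

Q = 3.49


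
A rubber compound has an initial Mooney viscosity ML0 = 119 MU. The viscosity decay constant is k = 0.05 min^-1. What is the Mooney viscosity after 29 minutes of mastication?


ML = ML0 * exp(-k * t)
ML = 119 * exp(-0.05 * 29)
ML = 119 * 0.2346
ML = 27.91 MU

27.91 MU


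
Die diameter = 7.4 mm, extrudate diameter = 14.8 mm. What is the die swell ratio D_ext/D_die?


Die swell ratio = D_extrudate / D_die
= 14.8 / 7.4
= 2.0

Die swell = 2.0


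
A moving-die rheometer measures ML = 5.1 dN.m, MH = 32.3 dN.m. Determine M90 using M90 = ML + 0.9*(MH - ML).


M90 = ML + 0.9 * (MH - ML)
M90 = 5.1 + 0.9 * (32.3 - 5.1)
M90 = 5.1 + 0.9 * 27.2
M90 = 29.58 dN.m

29.58 dN.m


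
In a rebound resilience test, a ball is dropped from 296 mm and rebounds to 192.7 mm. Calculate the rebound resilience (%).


Resilience = h_rebound / h_drop * 100
= 192.7 / 296 * 100
= 65.1%

65.1%


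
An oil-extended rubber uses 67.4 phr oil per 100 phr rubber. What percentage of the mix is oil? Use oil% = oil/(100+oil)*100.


Oil % = oil / (100 + oil) * 100
= 67.4 / (100 + 67.4) * 100
= 67.4 / 167.4 * 100
= 40.26%

40.26%


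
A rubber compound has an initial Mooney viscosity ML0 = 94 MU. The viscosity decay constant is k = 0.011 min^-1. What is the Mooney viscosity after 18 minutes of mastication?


ML = ML0 * exp(-k * t)
ML = 94 * exp(-0.011 * 18)
ML = 94 * 0.8204
ML = 77.11 MU

77.11 MU


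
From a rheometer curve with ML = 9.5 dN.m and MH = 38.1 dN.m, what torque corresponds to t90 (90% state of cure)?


M90 = ML + 0.9 * (MH - ML)
M90 = 9.5 + 0.9 * (38.1 - 9.5)
M90 = 9.5 + 0.9 * 28.6
M90 = 35.24 dN.m

35.24 dN.m


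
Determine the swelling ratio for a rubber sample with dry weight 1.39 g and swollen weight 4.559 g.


Q = W_swollen / W_dry
Q = 4.559 / 1.39
Q = 3.28

Q = 3.28


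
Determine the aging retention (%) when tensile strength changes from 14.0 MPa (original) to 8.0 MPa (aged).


Retention = aged / original * 100
= 8.0 / 14.0 * 100
= 57.1%

57.1%


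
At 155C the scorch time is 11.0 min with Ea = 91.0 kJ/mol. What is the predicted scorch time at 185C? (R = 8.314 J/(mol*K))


Convert temperatures: T1 = 155 + 273.15 = 428.15 K, T2 = 185 + 273.15 = 458.15 K
ts2_new = 11.0 * exp(91000 / 8.314 * (1/458.15 - 1/428.15))
1/T2 - 1/T1 = -1.5294e-04
ts2_new = 2.06 min

2.06 min


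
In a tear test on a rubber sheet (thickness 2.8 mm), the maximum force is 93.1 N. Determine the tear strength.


Tear strength = force / thickness
= 93.1 / 2.8
= 33.25 N/mm

33.25 N/mm


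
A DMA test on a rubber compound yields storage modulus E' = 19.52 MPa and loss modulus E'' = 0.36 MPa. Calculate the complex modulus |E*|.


|E*| = sqrt(E'^2 + E''^2)
= sqrt(19.52^2 + 0.36^2)
= sqrt(381.0304 + 0.1296)
= 19.523 MPa

19.523 MPa


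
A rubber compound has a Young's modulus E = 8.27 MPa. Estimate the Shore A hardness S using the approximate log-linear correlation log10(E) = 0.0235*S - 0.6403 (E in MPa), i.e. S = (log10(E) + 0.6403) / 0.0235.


log10(E) = 0.0235*S - 0.6403  =>  S = (log10(E) + 0.6403) / 0.0235
log10(8.27) = 0.917506
S = (0.917506 + 0.6403) / 0.0235 = 1.557806 / 0.0235
S = 66.3

Shore A = 66.3


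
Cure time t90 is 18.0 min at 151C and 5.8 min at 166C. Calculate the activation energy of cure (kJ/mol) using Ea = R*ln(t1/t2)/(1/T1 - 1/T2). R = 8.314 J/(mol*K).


T1 = 424.15 K, T2 = 439.15 K
1/T1 - 1/T2 = 8.0530e-05
ln(t1/t2) = ln(18.0/5.8) = 1.1325
Ea = 8.314 * 1.1325 / 8.0530e-05 = 116921.5698 J/mol
Ea = 116.92 kJ/mol

116.92 kJ/mol


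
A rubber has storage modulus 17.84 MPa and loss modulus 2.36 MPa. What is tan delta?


tan delta = E'' / E'
= 2.36 / 17.84
= 0.1323

tan delta = 0.1323


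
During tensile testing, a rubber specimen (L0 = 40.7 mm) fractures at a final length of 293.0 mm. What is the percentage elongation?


Elongation = (Lf - L0) / L0 * 100
= (293.0 - 40.7) / 40.7 * 100
= 252.3 / 40.7 * 100
= 619.9%

619.9%


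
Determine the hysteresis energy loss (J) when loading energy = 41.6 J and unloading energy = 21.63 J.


Hysteresis loss = loading - unloading
= 41.6 - 21.63
= 19.97 J

19.97 J


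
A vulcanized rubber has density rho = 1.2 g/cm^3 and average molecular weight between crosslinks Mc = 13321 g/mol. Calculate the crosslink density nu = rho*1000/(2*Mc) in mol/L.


nu = rho * 1000 / (2 * Mc)
nu = 1.2 * 1000 / (2 * 13321)
nu = 1200.0 / 26642
nu = 0.0450 mol/L

0.0450 mol/L


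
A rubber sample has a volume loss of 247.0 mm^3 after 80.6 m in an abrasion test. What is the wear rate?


Rate = volume_loss / distance
= 247.0 / 80.6
= 3.065 mm^3/m

3.065 mm^3/m


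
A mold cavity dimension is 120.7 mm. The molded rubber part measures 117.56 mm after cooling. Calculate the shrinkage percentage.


Shrinkage = (mold - part) / mold * 100
= (120.7 - 117.56) / 120.7 * 100
= 3.14 / 120.7 * 100
= 2.6%

2.6%


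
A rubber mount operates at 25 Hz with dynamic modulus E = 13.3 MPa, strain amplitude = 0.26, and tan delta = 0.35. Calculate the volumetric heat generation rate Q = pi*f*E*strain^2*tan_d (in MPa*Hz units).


Q = pi * f * E * strain^2 * tan_d
= pi * 25 * 13.3 * 0.26^2 * 0.35
= pi * 25 * 13.3 * 0.0676 * 0.35
= 24.7148

Q = 24.7148


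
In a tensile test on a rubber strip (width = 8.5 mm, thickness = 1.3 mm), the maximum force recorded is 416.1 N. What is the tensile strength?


Area = width * thickness = 8.5 * 1.3 = 11.05 mm^2
TS = force / area = 416.1 / 11.05 = 37.66 MPa

37.66 MPa


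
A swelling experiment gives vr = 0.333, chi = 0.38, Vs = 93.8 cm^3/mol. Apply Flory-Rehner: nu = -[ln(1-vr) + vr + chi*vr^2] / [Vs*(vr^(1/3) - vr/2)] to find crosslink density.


ln(1 - vr) = ln(1 - 0.333) = -0.4050
Numerator = -((-0.4050) + 0.333 + 0.38 * 0.333^2) = 0.0298
Denominator = 93.8 * (0.333^(1/3) - 0.333/2) = 49.3979
nu = 0.0298 / 49.3979 = 6.0382e-04 mol/cm^3

6.0382e-04 mol/cm^3


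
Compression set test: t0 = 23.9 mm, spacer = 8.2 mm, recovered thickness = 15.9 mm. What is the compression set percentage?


CS = (t0 - recovered) / (t0 - ts) * 100
= (23.9 - 15.9) / (23.9 - 8.2) * 100
= 8.0 / 15.7 * 100
= 51.0%

51.0%


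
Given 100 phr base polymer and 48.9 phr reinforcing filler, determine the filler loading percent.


Filler % = filler / (rubber + filler) * 100
= 48.9 / (100 + 48.9) * 100
= 48.9 / 148.9 * 100
= 32.84%

32.84%


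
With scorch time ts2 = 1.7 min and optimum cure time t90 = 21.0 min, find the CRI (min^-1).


CRI = 100 / (t90 - ts2)
= 100 / (21.0 - 1.7)
= 100 / 19.3
= 5.18 min^-1

5.18 min^-1


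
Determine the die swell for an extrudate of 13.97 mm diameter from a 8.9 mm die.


Die swell ratio = D_extrudate / D_die
= 13.97 / 8.9
= 1.57

Die swell = 1.57


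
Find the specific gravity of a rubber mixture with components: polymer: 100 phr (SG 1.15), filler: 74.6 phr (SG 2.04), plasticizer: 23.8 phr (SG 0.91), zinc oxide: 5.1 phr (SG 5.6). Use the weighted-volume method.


Sum of weights = 203.5
Volume contributions:
  polymer: 100/1.15 = 86.9565
  filler: 74.6/2.04 = 36.5686
  plasticizer: 23.8/0.91 = 26.1538
  zinc oxide: 5.1/5.6 = 0.9107
Sum of volumes = 150.5897
SG = 203.5 / 150.5897 = 1.351

SG = 1.351


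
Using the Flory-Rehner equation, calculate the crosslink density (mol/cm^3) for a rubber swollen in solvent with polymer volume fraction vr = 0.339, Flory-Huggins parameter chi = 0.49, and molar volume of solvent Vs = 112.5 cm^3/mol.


ln(1 - vr) = ln(1 - 0.339) = -0.4140
Numerator = -((-0.4140) + 0.339 + 0.49 * 0.339^2) = 0.0187
Denominator = 112.5 * (0.339^(1/3) - 0.339/2) = 59.3739
nu = 0.0187 / 59.3739 = 3.1479e-04 mol/cm^3

3.1479e-04 mol/cm^3


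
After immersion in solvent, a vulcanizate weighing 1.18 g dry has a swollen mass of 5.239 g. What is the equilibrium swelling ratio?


Q = W_swollen / W_dry
Q = 5.239 / 1.18
Q = 4.44

Q = 4.44


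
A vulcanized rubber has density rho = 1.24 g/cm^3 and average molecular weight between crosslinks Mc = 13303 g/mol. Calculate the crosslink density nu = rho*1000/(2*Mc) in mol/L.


nu = rho * 1000 / (2 * Mc)
nu = 1.24 * 1000 / (2 * 13303)
nu = 1240.0 / 26606
nu = 0.0466 mol/L

0.0466 mol/L


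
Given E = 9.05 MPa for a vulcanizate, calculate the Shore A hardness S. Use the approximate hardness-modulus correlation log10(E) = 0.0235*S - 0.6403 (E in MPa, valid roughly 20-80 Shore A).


log10(E) = 0.0235*S - 0.6403  =>  S = (log10(E) + 0.6403) / 0.0235
log10(9.05) = 0.956649
S = (0.956649 + 0.6403) / 0.0235 = 1.596949 / 0.0235
S = 68.0

Shore A = 68.0


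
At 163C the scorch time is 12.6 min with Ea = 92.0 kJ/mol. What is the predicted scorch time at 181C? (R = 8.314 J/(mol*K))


Convert temperatures: T1 = 163 + 273.15 = 436.15 K, T2 = 181 + 273.15 = 454.15 K
ts2_new = 12.6 * exp(92000 / 8.314 * (1/454.15 - 1/436.15))
1/T2 - 1/T1 = -9.0874e-05
ts2_new = 4.61 min

4.61 min


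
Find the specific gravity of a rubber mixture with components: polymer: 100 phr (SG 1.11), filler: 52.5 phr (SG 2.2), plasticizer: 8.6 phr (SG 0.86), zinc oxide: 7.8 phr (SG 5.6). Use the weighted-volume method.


Sum of weights = 168.9
Volume contributions:
  polymer: 100/1.11 = 90.0901
  filler: 52.5/2.2 = 23.8636
  plasticizer: 8.6/0.86 = 10.0000
  zinc oxide: 7.8/5.6 = 1.3929
Sum of volumes = 125.3466
SG = 168.9 / 125.3466 = 1.347

SG = 1.347


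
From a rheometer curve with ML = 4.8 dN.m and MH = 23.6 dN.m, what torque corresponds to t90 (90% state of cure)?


M90 = ML + 0.9 * (MH - ML)
M90 = 4.8 + 0.9 * (23.6 - 4.8)
M90 = 4.8 + 0.9 * 18.8
M90 = 21.72 dN.m

21.72 dN.m


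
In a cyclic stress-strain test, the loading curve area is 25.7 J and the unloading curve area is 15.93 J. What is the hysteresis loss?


Hysteresis loss = loading - unloading
= 25.7 - 15.93
= 9.77 J

9.77 J


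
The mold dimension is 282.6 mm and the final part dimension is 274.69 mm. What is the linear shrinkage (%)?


Shrinkage = (mold - part) / mold * 100
= (282.6 - 274.69) / 282.6 * 100
= 7.91 / 282.6 * 100
= 2.8%

2.8%


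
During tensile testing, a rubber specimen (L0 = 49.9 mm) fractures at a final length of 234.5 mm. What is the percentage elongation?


Elongation = (Lf - L0) / L0 * 100
= (234.5 - 49.9) / 49.9 * 100
= 184.6 / 49.9 * 100
= 369.9%

369.9%


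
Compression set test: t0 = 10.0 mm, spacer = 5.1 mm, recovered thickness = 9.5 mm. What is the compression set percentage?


CS = (t0 - recovered) / (t0 - ts) * 100
= (10.0 - 9.5) / (10.0 - 5.1) * 100
= 0.5 / 4.9 * 100
= 10.2%

10.2%


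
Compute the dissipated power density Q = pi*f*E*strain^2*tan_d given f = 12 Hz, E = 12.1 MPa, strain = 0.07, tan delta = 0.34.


Q = pi * f * E * strain^2 * tan_d
= pi * 12 * 12.1 * 0.07^2 * 0.34
= pi * 12 * 12.1 * 0.0049 * 0.34
= 0.7600

Q = 0.7600


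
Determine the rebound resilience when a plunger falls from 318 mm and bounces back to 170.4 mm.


Resilience = h_rebound / h_drop * 100
= 170.4 / 318 * 100
= 53.6%

53.6%


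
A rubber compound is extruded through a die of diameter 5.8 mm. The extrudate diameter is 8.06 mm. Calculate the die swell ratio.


Die swell ratio = D_extrudate / D_die
= 8.06 / 5.8
= 1.39

Die swell = 1.39


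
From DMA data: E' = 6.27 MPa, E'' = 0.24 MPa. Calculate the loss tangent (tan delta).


tan delta = E'' / E'
= 0.24 / 6.27
= 0.0383

tan delta = 0.0383


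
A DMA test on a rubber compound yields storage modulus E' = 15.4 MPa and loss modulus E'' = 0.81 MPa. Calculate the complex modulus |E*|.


|E*| = sqrt(E'^2 + E''^2)
= sqrt(15.4^2 + 0.81^2)
= sqrt(237.1600 + 0.6561)
= 15.421 MPa

15.421 MPa


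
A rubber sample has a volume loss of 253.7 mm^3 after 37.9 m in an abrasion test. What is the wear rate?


Rate = volume_loss / distance
= 253.7 / 37.9
= 6.694 mm^3/m

6.694 mm^3/m


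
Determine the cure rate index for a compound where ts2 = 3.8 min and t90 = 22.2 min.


CRI = 100 / (t90 - ts2)
= 100 / (22.2 - 3.8)
= 100 / 18.4
= 5.43 min^-1

5.43 min^-1


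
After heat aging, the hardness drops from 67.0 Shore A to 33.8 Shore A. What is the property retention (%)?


Retention = aged / original * 100
= 33.8 / 67.0 * 100
= 50.4%

50.4%


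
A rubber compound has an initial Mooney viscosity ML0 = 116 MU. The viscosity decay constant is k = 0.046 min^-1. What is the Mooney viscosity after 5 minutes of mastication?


ML = ML0 * exp(-k * t)
ML = 116 * exp(-0.046 * 5)
ML = 116 * 0.7945
ML = 92.17 MU

92.17 MU


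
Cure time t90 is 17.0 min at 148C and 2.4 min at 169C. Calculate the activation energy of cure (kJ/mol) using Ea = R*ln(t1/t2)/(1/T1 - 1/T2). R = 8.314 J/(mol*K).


T1 = 421.15 K, T2 = 442.15 K
1/T1 - 1/T2 = 1.1278e-04
ln(t1/t2) = ln(17.0/2.4) = 1.9577
Ea = 8.314 * 1.9577 / 1.1278e-04 = 144328.8649 J/mol
Ea = 144.33 kJ/mol

144.33 kJ/mol


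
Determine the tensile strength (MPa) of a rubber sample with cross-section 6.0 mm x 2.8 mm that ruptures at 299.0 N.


Area = width * thickness = 6.0 * 2.8 = 16.8 mm^2
TS = force / area = 299.0 / 16.8 = 17.8 MPa

17.8 MPa


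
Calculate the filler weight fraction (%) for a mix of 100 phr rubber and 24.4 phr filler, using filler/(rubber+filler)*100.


Filler % = filler / (rubber + filler) * 100
= 24.4 / (100 + 24.4) * 100
= 24.4 / 124.4 * 100
= 19.61%

19.61%


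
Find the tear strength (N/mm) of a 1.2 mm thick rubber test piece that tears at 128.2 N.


Tear strength = force / thickness
= 128.2 / 1.2
= 106.83 N/mm

106.83 N/mm


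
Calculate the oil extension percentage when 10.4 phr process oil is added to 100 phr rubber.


Oil % = oil / (100 + oil) * 100
= 10.4 / (100 + 10.4) * 100
= 10.4 / 110.4 * 100
= 9.42%

9.42%


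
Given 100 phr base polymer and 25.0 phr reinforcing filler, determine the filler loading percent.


Filler % = filler / (rubber + filler) * 100
= 25.0 / (100 + 25.0) * 100
= 25.0 / 125.0 * 100
= 20.0%

20.0%


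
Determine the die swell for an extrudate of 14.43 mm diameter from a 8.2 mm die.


Die swell ratio = D_extrudate / D_die
= 14.43 / 8.2
= 1.76

Die swell = 1.76


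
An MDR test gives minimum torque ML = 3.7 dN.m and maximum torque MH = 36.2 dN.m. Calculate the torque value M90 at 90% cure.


M90 = ML + 0.9 * (MH - ML)
M90 = 3.7 + 0.9 * (36.2 - 3.7)
M90 = 3.7 + 0.9 * 32.5
M90 = 32.95 dN.m

32.95 dN.m


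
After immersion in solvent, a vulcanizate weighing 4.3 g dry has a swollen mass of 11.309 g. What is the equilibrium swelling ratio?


Q = W_swollen / W_dry
Q = 11.309 / 4.3
Q = 2.63

Q = 2.63


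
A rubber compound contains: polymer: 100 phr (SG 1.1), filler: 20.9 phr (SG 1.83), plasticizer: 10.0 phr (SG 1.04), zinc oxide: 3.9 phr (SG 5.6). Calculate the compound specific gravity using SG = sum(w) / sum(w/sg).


Sum of weights = 134.8
Volume contributions:
  polymer: 100/1.1 = 90.9091
  filler: 20.9/1.83 = 11.4208
  plasticizer: 10.0/1.04 = 9.6154
  zinc oxide: 3.9/5.6 = 0.6964
Sum of volumes = 112.6417
SG = 134.8 / 112.6417 = 1.197

SG = 1.197


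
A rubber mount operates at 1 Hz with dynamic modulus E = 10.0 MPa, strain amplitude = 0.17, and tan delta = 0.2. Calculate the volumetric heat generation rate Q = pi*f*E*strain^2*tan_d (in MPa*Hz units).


Q = pi * f * E * strain^2 * tan_d
= pi * 1 * 10.0 * 0.17^2 * 0.2
= pi * 1 * 10.0 * 0.0289 * 0.2
= 0.1816

Q = 0.1816


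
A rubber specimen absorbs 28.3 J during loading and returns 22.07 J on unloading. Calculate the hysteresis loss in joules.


Hysteresis loss = loading - unloading
= 28.3 - 22.07
= 6.23 J

6.23 J


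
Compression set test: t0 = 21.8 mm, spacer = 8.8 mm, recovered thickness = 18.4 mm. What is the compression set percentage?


CS = (t0 - recovered) / (t0 - ts) * 100
= (21.8 - 18.4) / (21.8 - 8.8) * 100
= 3.4 / 13.0 * 100
= 26.2%

26.2%


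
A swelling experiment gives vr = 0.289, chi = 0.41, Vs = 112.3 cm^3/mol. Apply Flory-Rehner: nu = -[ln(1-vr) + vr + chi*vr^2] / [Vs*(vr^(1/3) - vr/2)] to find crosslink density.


ln(1 - vr) = ln(1 - 0.289) = -0.3411
Numerator = -((-0.3411) + 0.289 + 0.41 * 0.289^2) = 0.0178
Denominator = 112.3 * (0.289^(1/3) - 0.289/2) = 58.0197
nu = 0.0178 / 58.0197 = 3.0747e-04 mol/cm^3

3.0747e-04 mol/cm^3


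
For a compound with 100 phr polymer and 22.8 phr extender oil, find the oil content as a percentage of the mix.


Oil % = oil / (100 + oil) * 100
= 22.8 / (100 + 22.8) * 100
= 22.8 / 122.8 * 100
= 18.57%

18.57%


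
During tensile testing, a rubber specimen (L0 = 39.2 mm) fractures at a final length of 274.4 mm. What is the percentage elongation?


Elongation = (Lf - L0) / L0 * 100
= (274.4 - 39.2) / 39.2 * 100
= 235.2 / 39.2 * 100
= 600.0%

600.0%


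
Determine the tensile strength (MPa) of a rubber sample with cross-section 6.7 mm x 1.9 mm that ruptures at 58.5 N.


Area = width * thickness = 6.7 * 1.9 = 12.73 mm^2
TS = force / area = 58.5 / 12.73 = 4.6 MPa

4.6 MPa


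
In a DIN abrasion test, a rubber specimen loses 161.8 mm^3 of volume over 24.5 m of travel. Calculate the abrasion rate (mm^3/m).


Rate = volume_loss / distance
= 161.8 / 24.5
= 6.604 mm^3/m

6.604 mm^3/m


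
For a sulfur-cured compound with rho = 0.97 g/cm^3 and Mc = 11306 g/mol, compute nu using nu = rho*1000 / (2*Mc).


nu = rho * 1000 / (2 * Mc)
nu = 0.97 * 1000 / (2 * 11306)
nu = 970.0 / 22612
nu = 0.0429 mol/L

0.0429 mol/L


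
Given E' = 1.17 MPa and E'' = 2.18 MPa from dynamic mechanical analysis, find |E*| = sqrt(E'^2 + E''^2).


|E*| = sqrt(E'^2 + E''^2)
= sqrt(1.17^2 + 2.18^2)
= sqrt(1.3689 + 4.7524)
= 2.474 MPa

2.474 MPa


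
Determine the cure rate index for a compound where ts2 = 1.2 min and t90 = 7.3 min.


CRI = 100 / (t90 - ts2)
= 100 / (7.3 - 1.2)
= 100 / 6.1
= 16.39 min^-1

16.39 min^-1


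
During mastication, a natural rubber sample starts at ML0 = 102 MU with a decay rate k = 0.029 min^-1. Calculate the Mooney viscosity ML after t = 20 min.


ML = ML0 * exp(-k * t)
ML = 102 * exp(-0.029 * 20)
ML = 102 * 0.5599
ML = 57.11 MU

57.11 MU


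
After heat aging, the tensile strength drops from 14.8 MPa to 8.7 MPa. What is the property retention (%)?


Retention = aged / original * 100
= 8.7 / 14.8 * 100
= 58.8%

58.8%


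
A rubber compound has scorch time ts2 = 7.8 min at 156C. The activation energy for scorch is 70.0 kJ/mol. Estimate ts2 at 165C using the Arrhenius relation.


Convert temperatures: T1 = 156 + 273.15 = 429.15 K, T2 = 165 + 273.15 = 438.15 K
ts2_new = 7.8 * exp(70000 / 8.314 * (1/438.15 - 1/429.15))
1/T2 - 1/T1 = -4.7864e-05
ts2_new = 5.21 min

5.21 min


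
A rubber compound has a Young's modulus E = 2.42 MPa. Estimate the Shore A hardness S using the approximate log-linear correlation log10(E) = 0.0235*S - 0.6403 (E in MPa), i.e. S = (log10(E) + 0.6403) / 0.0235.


log10(E) = 0.0235*S - 0.6403  =>  S = (log10(E) + 0.6403) / 0.0235
log10(2.42) = 0.383815
S = (0.383815 + 0.6403) / 0.0235 = 1.024115 / 0.0235
S = 43.6

Shore A = 43.6


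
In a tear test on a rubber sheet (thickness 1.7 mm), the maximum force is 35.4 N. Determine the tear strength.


Tear strength = force / thickness
= 35.4 / 1.7
= 20.82 N/mm

20.82 N/mm


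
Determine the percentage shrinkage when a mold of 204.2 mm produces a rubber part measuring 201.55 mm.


Shrinkage = (mold - part) / mold * 100
= (204.2 - 201.55) / 204.2 * 100
= 2.65 / 204.2 * 100
= 1.3%

1.3%


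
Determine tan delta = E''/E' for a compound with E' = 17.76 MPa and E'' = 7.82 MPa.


tan delta = E'' / E'
= 7.82 / 17.76
= 0.4403

tan delta = 0.4403


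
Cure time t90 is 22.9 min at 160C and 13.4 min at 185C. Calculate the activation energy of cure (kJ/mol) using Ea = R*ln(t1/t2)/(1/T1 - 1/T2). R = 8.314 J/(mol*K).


T1 = 433.15 K, T2 = 458.15 K
1/T1 - 1/T2 = 1.2598e-04
ln(t1/t2) = ln(22.9/13.4) = 0.5359
Ea = 8.314 * 0.5359 / 1.2598e-04 = 35365.9522 J/mol
Ea = 35.37 kJ/mol

35.37 kJ/mol


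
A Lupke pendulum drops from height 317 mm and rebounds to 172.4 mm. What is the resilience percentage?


Resilience = h_rebound / h_drop * 100
= 172.4 / 317 * 100
= 54.4%

54.4%


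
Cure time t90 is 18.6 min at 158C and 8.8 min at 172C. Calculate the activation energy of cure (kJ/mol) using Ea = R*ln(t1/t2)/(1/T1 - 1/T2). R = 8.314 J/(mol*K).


T1 = 431.15 K, T2 = 445.15 K
1/T1 - 1/T2 = 7.2945e-05
ln(t1/t2) = ln(18.6/8.8) = 0.7484
Ea = 8.314 * 0.7484 / 7.2945e-05 = 85301.4184 J/mol
Ea = 85.3 kJ/mol

85.3 kJ/mol


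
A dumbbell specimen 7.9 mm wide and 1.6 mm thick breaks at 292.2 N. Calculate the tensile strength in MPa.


Area = width * thickness = 7.9 * 1.6 = 12.64 mm^2
TS = force / area = 292.2 / 12.64 = 23.12 MPa

23.12 MPa


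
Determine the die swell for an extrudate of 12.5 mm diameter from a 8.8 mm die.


Die swell ratio = D_extrudate / D_die
= 12.5 / 8.8
= 1.42

Die swell = 1.42


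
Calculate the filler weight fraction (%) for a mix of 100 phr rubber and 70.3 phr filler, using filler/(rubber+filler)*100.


Filler % = filler / (rubber + filler) * 100
= 70.3 / (100 + 70.3) * 100
= 70.3 / 170.3 * 100
= 41.28%

41.28%


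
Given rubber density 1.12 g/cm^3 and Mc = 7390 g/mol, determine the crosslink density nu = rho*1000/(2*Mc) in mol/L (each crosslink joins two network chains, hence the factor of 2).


nu = rho * 1000 / (2 * Mc)
nu = 1.12 * 1000 / (2 * 7390)
nu = 1120.0 / 14780
nu = 0.0758 mol/L

0.0758 mol/L


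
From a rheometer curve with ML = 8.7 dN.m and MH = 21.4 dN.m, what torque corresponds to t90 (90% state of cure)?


M90 = ML + 0.9 * (MH - ML)
M90 = 8.7 + 0.9 * (21.4 - 8.7)
M90 = 8.7 + 0.9 * 12.7
M90 = 20.13 dN.m

20.13 dN.m


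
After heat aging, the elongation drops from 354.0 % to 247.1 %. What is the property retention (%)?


Retention = aged / original * 100
= 247.1 / 354.0 * 100
= 69.8%

69.8%


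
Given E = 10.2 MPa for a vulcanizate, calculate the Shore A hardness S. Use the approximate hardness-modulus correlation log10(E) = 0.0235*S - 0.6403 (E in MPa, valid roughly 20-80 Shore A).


log10(E) = 0.0235*S - 0.6403  =>  S = (log10(E) + 0.6403) / 0.0235
log10(10.2) = 1.008600
S = (1.008600 + 0.6403) / 0.0235 = 1.648900 / 0.0235
S = 70.2

Shore A = 70.2


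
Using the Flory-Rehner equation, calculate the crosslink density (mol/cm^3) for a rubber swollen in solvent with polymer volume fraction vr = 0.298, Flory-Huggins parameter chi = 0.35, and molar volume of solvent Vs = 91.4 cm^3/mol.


ln(1 - vr) = ln(1 - 0.298) = -0.3538
Numerator = -((-0.3538) + 0.298 + 0.35 * 0.298^2) = 0.0247
Denominator = 91.4 * (0.298^(1/3) - 0.298/2) = 47.4313
nu = 0.0247 / 47.4313 = 5.2161e-04 mol/cm^3

5.2161e-04 mol/cm^3


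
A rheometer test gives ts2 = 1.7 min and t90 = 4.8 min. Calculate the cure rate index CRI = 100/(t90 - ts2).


CRI = 100 / (t90 - ts2)
= 100 / (4.8 - 1.7)
= 100 / 3.1
= 32.26 min^-1

32.26 min^-1


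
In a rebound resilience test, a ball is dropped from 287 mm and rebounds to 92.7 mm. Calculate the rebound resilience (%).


Resilience = h_rebound / h_drop * 100
= 92.7 / 287 * 100
= 32.3%

32.3%


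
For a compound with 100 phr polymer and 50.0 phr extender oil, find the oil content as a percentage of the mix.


Oil % = oil / (100 + oil) * 100
= 50.0 / (100 + 50.0) * 100
= 50.0 / 150.0 * 100
= 33.33%

33.33%


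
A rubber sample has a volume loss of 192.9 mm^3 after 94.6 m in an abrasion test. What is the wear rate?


Rate = volume_loss / distance
= 192.9 / 94.6
= 2.039 mm^3/m

2.039 mm^3/m


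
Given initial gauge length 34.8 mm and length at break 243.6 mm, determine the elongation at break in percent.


Elongation = (Lf - L0) / L0 * 100
= (243.6 - 34.8) / 34.8 * 100
= 208.8 / 34.8 * 100
= 600.0%

600.0%


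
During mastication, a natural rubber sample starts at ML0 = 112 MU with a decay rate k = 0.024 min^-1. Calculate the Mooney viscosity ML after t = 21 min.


ML = ML0 * exp(-k * t)
ML = 112 * exp(-0.024 * 21)
ML = 112 * 0.6041
ML = 67.66 MU

67.66 MU


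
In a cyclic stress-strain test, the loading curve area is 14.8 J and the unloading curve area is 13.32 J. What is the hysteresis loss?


Hysteresis loss = loading - unloading
= 14.8 - 13.32
= 1.48 J

1.48 J


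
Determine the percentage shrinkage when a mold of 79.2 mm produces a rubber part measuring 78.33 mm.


Shrinkage = (mold - part) / mold * 100
= (79.2 - 78.33) / 79.2 * 100
= 0.87 / 79.2 * 100
= 1.1%

1.1%


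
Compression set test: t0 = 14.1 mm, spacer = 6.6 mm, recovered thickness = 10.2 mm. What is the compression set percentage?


CS = (t0 - recovered) / (t0 - ts) * 100
= (14.1 - 10.2) / (14.1 - 6.6) * 100
= 3.9 / 7.5 * 100
= 52.0%

52.0%


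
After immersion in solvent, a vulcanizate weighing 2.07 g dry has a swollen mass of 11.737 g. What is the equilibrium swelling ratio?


Q = W_swollen / W_dry
Q = 11.737 / 2.07
Q = 5.67

Q = 5.67


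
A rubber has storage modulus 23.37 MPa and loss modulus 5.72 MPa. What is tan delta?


tan delta = E'' / E'
= 5.72 / 23.37
= 0.2448

tan delta = 0.2448


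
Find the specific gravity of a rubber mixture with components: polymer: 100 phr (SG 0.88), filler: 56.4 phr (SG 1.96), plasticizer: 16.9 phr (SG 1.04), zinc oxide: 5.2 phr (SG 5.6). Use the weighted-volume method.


Sum of weights = 178.5
Volume contributions:
  polymer: 100/0.88 = 113.6364
  filler: 56.4/1.96 = 28.7755
  plasticizer: 16.9/1.04 = 16.2500
  zinc oxide: 5.2/5.6 = 0.9286
Sum of volumes = 159.5904
SG = 178.5 / 159.5904 = 1.118

SG = 1.118


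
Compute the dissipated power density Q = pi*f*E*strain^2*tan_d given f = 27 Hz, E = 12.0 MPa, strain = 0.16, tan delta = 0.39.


Q = pi * f * E * strain^2 * tan_d
= pi * 27 * 12.0 * 0.16^2 * 0.39
= pi * 27 * 12.0 * 0.0256 * 0.39
= 10.1625

Q = 10.1625


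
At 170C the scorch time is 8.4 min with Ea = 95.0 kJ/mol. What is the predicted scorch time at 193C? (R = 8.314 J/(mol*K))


Convert temperatures: T1 = 170 + 273.15 = 443.15 K, T2 = 193 + 273.15 = 466.15 K
ts2_new = 8.4 * exp(95000 / 8.314 * (1/466.15 - 1/443.15))
1/T2 - 1/T1 = -1.1134e-04
ts2_new = 2.35 min

2.35 min


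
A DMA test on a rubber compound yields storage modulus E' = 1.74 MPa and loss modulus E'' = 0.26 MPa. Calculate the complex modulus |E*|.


|E*| = sqrt(E'^2 + E''^2)
= sqrt(1.74^2 + 0.26^2)
= sqrt(3.0276 + 0.0676)
= 1.759 MPa

1.759 MPa


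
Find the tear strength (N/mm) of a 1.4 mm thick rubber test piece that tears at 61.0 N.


Tear strength = force / thickness
= 61.0 / 1.4
= 43.57 N/mm

43.57 N/mm


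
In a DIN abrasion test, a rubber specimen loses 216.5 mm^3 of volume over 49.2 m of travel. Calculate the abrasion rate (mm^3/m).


Rate = volume_loss / distance
= 216.5 / 49.2
= 4.4 mm^3/m

4.4 mm^3/m


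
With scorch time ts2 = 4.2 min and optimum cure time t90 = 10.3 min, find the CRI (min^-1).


CRI = 100 / (t90 - ts2)
= 100 / (10.3 - 4.2)
= 100 / 6.1
= 16.39 min^-1

16.39 min^-1


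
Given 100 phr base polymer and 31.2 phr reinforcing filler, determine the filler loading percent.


Filler % = filler / (rubber + filler) * 100
= 31.2 / (100 + 31.2) * 100
= 31.2 / 131.2 * 100
= 23.78%

23.78%


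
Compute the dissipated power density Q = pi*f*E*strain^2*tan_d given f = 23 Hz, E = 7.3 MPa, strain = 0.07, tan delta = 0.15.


Q = pi * f * E * strain^2 * tan_d
= pi * 23 * 7.3 * 0.07^2 * 0.15
= pi * 23 * 7.3 * 0.0049 * 0.15
= 0.3877

Q = 0.3877


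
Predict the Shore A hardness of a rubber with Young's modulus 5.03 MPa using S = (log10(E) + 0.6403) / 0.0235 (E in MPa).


log10(E) = 0.0235*S - 0.6403  =>  S = (log10(E) + 0.6403) / 0.0235
log10(5.03) = 0.701568
S = (0.701568 + 0.6403) / 0.0235 = 1.341868 / 0.0235
S = 57.1

Shore A = 57.1


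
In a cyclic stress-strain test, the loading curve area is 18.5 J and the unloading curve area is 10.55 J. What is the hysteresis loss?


Hysteresis loss = loading - unloading
= 18.5 - 10.55
= 7.95 J

7.95 J


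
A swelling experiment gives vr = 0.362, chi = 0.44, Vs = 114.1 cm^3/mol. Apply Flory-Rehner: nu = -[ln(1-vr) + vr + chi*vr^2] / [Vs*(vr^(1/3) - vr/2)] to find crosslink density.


ln(1 - vr) = ln(1 - 0.362) = -0.4494
Numerator = -((-0.4494) + 0.362 + 0.44 * 0.362^2) = 0.0298
Denominator = 114.1 * (0.362^(1/3) - 0.362/2) = 60.6662
nu = 0.0298 / 60.6662 = 4.9051e-04 mol/cm^3

4.9051e-04 mol/cm^3


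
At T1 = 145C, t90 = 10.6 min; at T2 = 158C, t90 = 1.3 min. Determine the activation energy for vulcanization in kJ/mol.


T1 = 418.15 K, T2 = 431.15 K
1/T1 - 1/T2 = 7.2108e-05
ln(t1/t2) = ln(10.6/1.3) = 2.0985
Ea = 8.314 * 2.0985 / 7.2108e-05 = 241954.6700 J/mol
Ea = 241.95 kJ/mol

241.95 kJ/mol


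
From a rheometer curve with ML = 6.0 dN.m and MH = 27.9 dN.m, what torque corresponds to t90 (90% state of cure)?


M90 = ML + 0.9 * (MH - ML)
M90 = 6.0 + 0.9 * (27.9 - 6.0)
M90 = 6.0 + 0.9 * 21.9
M90 = 25.71 dN.m

25.71 dN.m


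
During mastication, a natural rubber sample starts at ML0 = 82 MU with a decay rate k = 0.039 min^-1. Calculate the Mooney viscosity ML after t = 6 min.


ML = ML0 * exp(-k * t)
ML = 82 * exp(-0.039 * 6)
ML = 82 * 0.7914
ML = 64.89 MU

64.89 MU


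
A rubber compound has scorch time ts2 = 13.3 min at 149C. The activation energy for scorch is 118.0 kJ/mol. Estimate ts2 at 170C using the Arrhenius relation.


Convert temperatures: T1 = 149 + 273.15 = 422.15 K, T2 = 170 + 273.15 = 443.15 K
ts2_new = 13.3 * exp(118000 / 8.314 * (1/443.15 - 1/422.15))
1/T2 - 1/T1 = -1.1225e-04
ts2_new = 2.7 min

2.7 min


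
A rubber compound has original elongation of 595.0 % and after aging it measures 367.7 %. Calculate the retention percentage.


Retention = aged / original * 100
= 367.7 / 595.0 * 100
= 61.8%

61.8%


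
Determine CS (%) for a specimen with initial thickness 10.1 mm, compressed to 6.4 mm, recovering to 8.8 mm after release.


CS = (t0 - recovered) / (t0 - ts) * 100
= (10.1 - 8.8) / (10.1 - 6.4) * 100
= 1.3 / 3.7 * 100
= 35.1%

35.1%


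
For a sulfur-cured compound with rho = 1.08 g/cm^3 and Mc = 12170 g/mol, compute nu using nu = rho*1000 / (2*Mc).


nu = rho * 1000 / (2 * Mc)
nu = 1.08 * 1000 / (2 * 12170)
nu = 1080.0 / 24340
nu = 0.0444 mol/L

0.0444 mol/L


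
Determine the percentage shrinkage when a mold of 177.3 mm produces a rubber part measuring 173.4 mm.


Shrinkage = (mold - part) / mold * 100
= (177.3 - 173.4) / 177.3 * 100
= 3.9 / 177.3 * 100
= 2.2%

2.2%


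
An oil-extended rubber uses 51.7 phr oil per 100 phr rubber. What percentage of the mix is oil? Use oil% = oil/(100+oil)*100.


Oil % = oil / (100 + oil) * 100
= 51.7 / (100 + 51.7) * 100
= 51.7 / 151.7 * 100
= 34.08%

34.08%


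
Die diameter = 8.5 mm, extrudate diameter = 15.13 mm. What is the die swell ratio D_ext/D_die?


Die swell ratio = D_extrudate / D_die
= 15.13 / 8.5
= 1.78

Die swell = 1.78


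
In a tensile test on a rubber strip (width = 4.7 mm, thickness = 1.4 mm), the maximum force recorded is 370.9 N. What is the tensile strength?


Area = width * thickness = 4.7 * 1.4 = 6.58 mm^2
TS = force / area = 370.9 / 6.58 = 56.37 MPa

56.37 MPa


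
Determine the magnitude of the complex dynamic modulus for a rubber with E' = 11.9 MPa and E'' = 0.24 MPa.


|E*| = sqrt(E'^2 + E''^2)
= sqrt(11.9^2 + 0.24^2)
= sqrt(141.6100 + 0.0576)
= 11.902 MPa

11.902 MPa


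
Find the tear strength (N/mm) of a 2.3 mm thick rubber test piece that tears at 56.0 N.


Tear strength = force / thickness
= 56.0 / 2.3
= 24.35 N/mm

24.35 N/mm


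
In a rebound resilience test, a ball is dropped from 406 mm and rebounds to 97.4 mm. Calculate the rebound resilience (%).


Resilience = h_rebound / h_drop * 100
= 97.4 / 406 * 100
= 24.0%

24.0%


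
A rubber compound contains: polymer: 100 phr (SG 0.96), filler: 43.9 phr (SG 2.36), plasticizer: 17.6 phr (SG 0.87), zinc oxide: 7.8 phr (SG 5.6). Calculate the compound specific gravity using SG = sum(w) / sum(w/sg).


Sum of weights = 169.3
Volume contributions:
  polymer: 100/0.96 = 104.1667
  filler: 43.9/2.36 = 18.6017
  plasticizer: 17.6/0.87 = 20.2299
  zinc oxide: 7.8/5.6 = 1.3929
Sum of volumes = 144.3911
SG = 169.3 / 144.3911 = 1.173

SG = 1.173


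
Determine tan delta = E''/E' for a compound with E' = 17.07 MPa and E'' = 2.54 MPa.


tan delta = E'' / E'
= 2.54 / 17.07
= 0.1488

tan delta = 0.1488


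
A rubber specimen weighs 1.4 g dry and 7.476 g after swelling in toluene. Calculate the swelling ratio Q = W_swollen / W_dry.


Q = W_swollen / W_dry
Q = 7.476 / 1.4
Q = 5.34

Q = 5.34


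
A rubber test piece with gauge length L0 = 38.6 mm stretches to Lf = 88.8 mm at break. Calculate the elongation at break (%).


Elongation = (Lf - L0) / L0 * 100
= (88.8 - 38.6) / 38.6 * 100
= 50.2 / 38.6 * 100
= 130.1%

130.1%


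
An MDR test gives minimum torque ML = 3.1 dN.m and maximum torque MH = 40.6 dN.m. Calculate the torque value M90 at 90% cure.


M90 = ML + 0.9 * (MH - ML)
M90 = 3.1 + 0.9 * (40.6 - 3.1)
M90 = 3.1 + 0.9 * 37.5
M90 = 36.85 dN.m

36.85 dN.m


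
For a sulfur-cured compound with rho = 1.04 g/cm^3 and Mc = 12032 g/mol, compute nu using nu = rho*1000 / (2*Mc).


nu = rho * 1000 / (2 * Mc)
nu = 1.04 * 1000 / (2 * 12032)
nu = 1040.0 / 24064
nu = 0.0432 mol/L

0.0432 mol/L


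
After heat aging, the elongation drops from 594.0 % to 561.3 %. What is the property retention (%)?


Retention = aged / original * 100
= 561.3 / 594.0 * 100
= 94.5%

94.5%


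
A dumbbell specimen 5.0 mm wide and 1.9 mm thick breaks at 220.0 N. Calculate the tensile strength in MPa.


Area = width * thickness = 5.0 * 1.9 = 9.5 mm^2
TS = force / area = 220.0 / 9.5 = 23.16 MPa

23.16 MPa


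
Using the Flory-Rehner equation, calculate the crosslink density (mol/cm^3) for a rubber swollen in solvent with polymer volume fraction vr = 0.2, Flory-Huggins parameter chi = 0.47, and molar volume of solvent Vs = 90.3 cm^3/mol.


ln(1 - vr) = ln(1 - 0.2) = -0.2231
Numerator = -((-0.2231) + 0.2 + 0.47 * 0.2^2) = 0.0043
Denominator = 90.3 * (0.2^(1/3) - 0.2/2) = 43.7778
nu = 0.0043 / 43.7778 = 9.9218e-05 mol/cm^3

9.9218e-05 mol/cm^3


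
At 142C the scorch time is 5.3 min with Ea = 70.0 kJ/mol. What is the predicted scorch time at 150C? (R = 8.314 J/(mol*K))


Convert temperatures: T1 = 142 + 273.15 = 415.15 K, T2 = 150 + 273.15 = 423.15 K
ts2_new = 5.3 * exp(70000 / 8.314 * (1/423.15 - 1/415.15))
1/T2 - 1/T1 = -4.5540e-05
ts2_new = 3.61 min

3.61 min


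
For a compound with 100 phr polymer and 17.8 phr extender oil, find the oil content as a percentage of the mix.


Oil % = oil / (100 + oil) * 100
= 17.8 / (100 + 17.8) * 100
= 17.8 / 117.8 * 100
= 15.11%

15.11%


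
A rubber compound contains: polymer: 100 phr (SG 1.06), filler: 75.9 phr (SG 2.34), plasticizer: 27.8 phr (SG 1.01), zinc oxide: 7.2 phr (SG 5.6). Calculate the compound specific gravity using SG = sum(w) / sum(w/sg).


Sum of weights = 210.9
Volume contributions:
  polymer: 100/1.06 = 94.3396
  filler: 75.9/2.34 = 32.4359
  plasticizer: 27.8/1.01 = 27.5248
  zinc oxide: 7.2/5.6 = 1.2857
Sum of volumes = 155.5860
SG = 210.9 / 155.5860 = 1.356

SG = 1.356


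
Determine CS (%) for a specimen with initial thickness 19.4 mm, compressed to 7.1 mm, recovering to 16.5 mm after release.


CS = (t0 - recovered) / (t0 - ts) * 100
= (19.4 - 16.5) / (19.4 - 7.1) * 100
= 2.9 / 12.3 * 100
= 23.6%

23.6%


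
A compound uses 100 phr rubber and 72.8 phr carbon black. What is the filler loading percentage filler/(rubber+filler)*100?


Filler % = filler / (rubber + filler) * 100
= 72.8 / (100 + 72.8) * 100
= 72.8 / 172.8 * 100
= 42.13%

42.13%


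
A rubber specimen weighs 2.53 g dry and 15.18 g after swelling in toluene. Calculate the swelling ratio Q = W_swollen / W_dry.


Q = W_swollen / W_dry
Q = 15.18 / 2.53
Q = 6.0

Q = 6.0


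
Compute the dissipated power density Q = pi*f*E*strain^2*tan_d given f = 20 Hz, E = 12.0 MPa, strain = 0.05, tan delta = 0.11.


Q = pi * f * E * strain^2 * tan_d
= pi * 20 * 12.0 * 0.05^2 * 0.11
= pi * 20 * 12.0 * 0.0025 * 0.11
= 0.2073

Q = 0.2073


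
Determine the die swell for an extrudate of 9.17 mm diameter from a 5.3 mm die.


Die swell ratio = D_extrudate / D_die
= 9.17 / 5.3
= 1.73

Die swell = 1.73


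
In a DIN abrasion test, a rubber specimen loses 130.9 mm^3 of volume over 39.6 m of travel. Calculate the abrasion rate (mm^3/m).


Rate = volume_loss / distance
= 130.9 / 39.6
= 3.306 mm^3/m

3.306 mm^3/m


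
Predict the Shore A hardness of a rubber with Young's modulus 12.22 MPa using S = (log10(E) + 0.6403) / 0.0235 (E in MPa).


log10(E) = 0.0235*S - 0.6403  =>  S = (log10(E) + 0.6403) / 0.0235
log10(12.22) = 1.087071
S = (1.087071 + 0.6403) / 0.0235 = 1.727371 / 0.0235
S = 73.5

Shore A = 73.5


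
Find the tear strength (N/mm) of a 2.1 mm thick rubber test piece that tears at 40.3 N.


Tear strength = force / thickness
= 40.3 / 2.1
= 19.19 N/mm

19.19 N/mm


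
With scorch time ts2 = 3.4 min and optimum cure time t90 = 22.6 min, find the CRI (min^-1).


CRI = 100 / (t90 - ts2)
= 100 / (22.6 - 3.4)
= 100 / 19.2
= 5.21 min^-1

5.21 min^-1
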